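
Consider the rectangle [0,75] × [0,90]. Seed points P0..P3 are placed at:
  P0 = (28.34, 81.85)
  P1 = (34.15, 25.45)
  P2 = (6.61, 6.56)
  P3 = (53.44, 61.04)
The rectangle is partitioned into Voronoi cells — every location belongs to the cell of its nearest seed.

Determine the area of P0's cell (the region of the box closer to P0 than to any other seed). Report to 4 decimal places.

Area of P0's cell: 1546.6177

1. box [0,75]×[0,90]: [(0, 0) (75, 0) (75, 90) (0, 90)]
2. ⊥bis P0·P1 via (31.245,53.65): [(0, 50.4313) (75, 58.1574) (75, 90) (0, 90)]  |A|=2677.9235
3. ⊥bis P0·P2 via (17.475,44.205): [(0, 50.4313) (75, 58.1574) (75, 90) (0, 90)]  |A|=2677.9235
4. ⊥bis P0·P3 via (40.89,71.445): [(0, 50.4313) (25.6594, 53.0746) (56.2736, 90) (0, 90)]  |A|=1546.6177
5. canonical 4-gon: [(0, 50.4313) (25.6594, 53.0746) (56.2736, 90) (0, 90)]
6. shoelace: 1546.6177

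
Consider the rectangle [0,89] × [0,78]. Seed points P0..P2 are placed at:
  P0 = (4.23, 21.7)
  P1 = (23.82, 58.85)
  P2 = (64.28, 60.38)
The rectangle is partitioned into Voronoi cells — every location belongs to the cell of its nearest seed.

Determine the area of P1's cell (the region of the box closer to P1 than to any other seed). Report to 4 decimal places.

1. box [0,89]×[0,78]: [(0, 0) (89, 0) (89, 78) (0, 78)]
2. ⊥bis P1·P0 via (14.025,40.275): [(0, 47.6707) (89, 0.7391) (89, 78) (0, 78)]  |A|=4787.7664
3. ⊥bis P1·P2 via (44.05,59.615): [(0, 47.6707) (45.4071, 23.7265) (43.3548, 78) (0, 78)]  |A|=1865.0905
4. canonical 4-gon: [(0, 47.6707) (45.4071, 23.7265) (43.3548, 78) (0, 78)]
5. shoelace: 1865.0905

Area of P1's cell: 1865.0905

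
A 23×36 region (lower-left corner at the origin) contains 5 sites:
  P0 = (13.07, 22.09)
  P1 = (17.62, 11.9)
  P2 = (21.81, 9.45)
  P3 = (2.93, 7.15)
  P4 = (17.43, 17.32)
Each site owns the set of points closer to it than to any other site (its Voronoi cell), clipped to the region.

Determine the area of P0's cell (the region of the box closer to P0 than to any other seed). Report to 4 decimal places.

Area of P0's cell: 389.5206

1. box [0,23]×[0,36]: [(0, 0) (23, 0) (23, 36) (0, 36)]
2. ⊥bis P0·P1 via (15.345,16.995): [(0, 10.1432) (23, 20.4131) (23, 36) (0, 36)]  |A|=476.6027
3. ⊥bis P0·P2 via (17.44,15.77): [(0, 10.1432) (23, 20.4131) (23, 36) (0, 36)]  |A|=476.6027
4. ⊥bis P0·P3 via (8,14.62): [(0, 20.0497) (8.804, 14.0743) (23, 20.4131) (23, 36) (0, 36)]  |A|=432.9943
5. ⊥bis P0·P4 via (15.25,19.705): [(0, 20.0497) (8.804, 14.0743) (9.3628, 14.3239) (23, 26.7889) (23, 36) (0, 36)]  |A|=389.5206
6. canonical 6-gon: [(0, 20.0497) (8.804, 14.0743) (9.3628, 14.3239) (23, 26.7889) (23, 36) (0, 36)]
7. shoelace: 389.5206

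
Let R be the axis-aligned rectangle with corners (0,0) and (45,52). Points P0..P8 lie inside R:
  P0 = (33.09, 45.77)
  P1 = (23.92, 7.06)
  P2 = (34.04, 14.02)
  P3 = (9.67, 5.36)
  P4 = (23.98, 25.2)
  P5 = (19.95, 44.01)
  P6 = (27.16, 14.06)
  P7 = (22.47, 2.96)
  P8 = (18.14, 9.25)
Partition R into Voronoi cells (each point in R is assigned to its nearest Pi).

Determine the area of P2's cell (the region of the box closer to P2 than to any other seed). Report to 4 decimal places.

1. box [0,45]×[0,52]: [(0, 0) (45, 0) (45, 52) (0, 52)]
2. ⊥bis P2·P0 via (33.565,29.895): [(0, 28.8907) (0, 0) (45, 0) (45, 30.2371)]  |A|=1330.3765
3. ⊥bis P2·P1 via (28.98,10.54): [(16.0295, 29.3703) (36.2289, 0) (45, 0) (45, 30.2371)]  |A|=566.7982
4. ⊥bis P2·P3 via (21.855,9.69): [(16.0295, 29.3703) (36.2289, 0) (45, 0) (45, 30.2371)]  |A|=566.7982
5. ⊥bis P2·P4 via (29.01,19.61): [(40.6765, 30.1078) (25.1382, 16.1261) (36.2289, 0) (45, 0) (45, 30.2371)]  |A|=400.224
6. ⊥bis P2·P5 via (26.995,29.015): [(40.6765, 30.1078) (25.1382, 16.1261) (36.2289, 0) (45, 0) (45, 30.2371)]  |A|=400.224
7. ⊥bis P2·P6 via (30.6,14.04): [(40.6765, 30.1078) (30.6409, 21.0775) (30.5662, 8.2336) (36.2289, 0) (45, 0) (45, 30.2371)]  |A|=365.0705
8. ⊥bis P2·P7 via (28.255,8.49): [(40.6765, 30.1078) (30.6409, 21.0775) (30.5662, 8.2336) (35.8649, 0.5292) (36.3708, 0) (45, 0) (45, 30.2371)]  |A|=365.0329
9. ⊥bis P2·P8 via (26.09,11.635): [(40.6765, 30.1078) (30.6409, 21.0775) (30.5662, 8.2336) (35.8649, 0.5292) (36.3708, 0) (45, 0) (45, 30.2371)]  |A|=365.0329
10. canonical 7-gon: [(40.6765, 30.1078) (30.6409, 21.0775) (30.5662, 8.2336) (35.8649, 0.5292) (36.3708, 0) (45, 0) (45, 30.2371)]
11. shoelace: 365.0329

Area of P2's cell: 365.0329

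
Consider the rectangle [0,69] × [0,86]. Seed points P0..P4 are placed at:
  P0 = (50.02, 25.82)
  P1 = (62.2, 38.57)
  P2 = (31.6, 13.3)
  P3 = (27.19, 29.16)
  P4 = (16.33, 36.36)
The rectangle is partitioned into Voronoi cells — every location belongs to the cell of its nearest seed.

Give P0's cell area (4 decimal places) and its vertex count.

Area of P0's cell: 840.6925 (5 vertices)

1. box [0,69]×[0,86]: [(0, 0) (69, 0) (69, 86) (0, 86)]
2. ⊥bis P0·P1 via (56.11,32.195): [(0, 85.7966) (0, 0) (69, 0) (69, 19.8813)]  |A|=3645.8845
3. ⊥bis P0·P2 via (40.81,19.56): [(0, 85.7966) (0, 79.6015) (54.1049, 0) (69, 0) (69, 19.8813)]  |A|=1492.4694
4. ⊥bis P0·P3 via (38.605,27.49): [(41.3554, 46.29) (38.0409, 23.6341) (54.1049, 0) (69, 0) (69, 19.8813)]  |A|=840.6925
5. ⊥bis P0·P4 via (33.175,31.09): [(41.3554, 46.29) (38.0409, 23.6341) (54.1049, 0) (69, 0) (69, 19.8813)]  |A|=840.6925
6. canonical 5-gon: [(41.3554, 46.29) (38.0409, 23.6341) (54.1049, 0) (69, 0) (69, 19.8813)]
7. shoelace: 840.6925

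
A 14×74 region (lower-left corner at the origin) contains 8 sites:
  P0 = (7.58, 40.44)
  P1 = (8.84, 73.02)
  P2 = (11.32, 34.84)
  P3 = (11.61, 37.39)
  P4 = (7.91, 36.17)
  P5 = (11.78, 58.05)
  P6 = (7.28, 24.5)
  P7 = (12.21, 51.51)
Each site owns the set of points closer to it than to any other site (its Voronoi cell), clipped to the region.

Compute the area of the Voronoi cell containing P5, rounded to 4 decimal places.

1. box [0,14]×[0,74]: [(0, 0) (14, 0) (14, 74) (0, 74)]
2. ⊥bis P5·P0 via (9.68,49.245): [(0, 51.5537) (14, 48.2147) (14, 74) (0, 74)]  |A|=337.6214
3. ⊥bis P5·P1 via (10.31,65.535): [(0, 63.5102) (0, 51.5537) (14, 48.2147) (14, 66.2597)]  |A|=210.0106
4. ⊥bis P5·P2 via (11.55,46.445): [(0, 63.5102) (0, 51.5537) (14, 48.2147) (14, 66.2597)]  |A|=210.0106
5. ⊥bis P5·P3 via (11.695,47.72): [(0, 63.5102) (0, 51.5537) (14, 48.2147) (14, 66.2597)]  |A|=210.0106
6. ⊥bis P5·P4 via (9.845,47.11): [(0, 63.5102) (0, 51.5537) (14, 48.2147) (14, 66.2597)]  |A|=210.0106
7. ⊥bis P5·P6 via (9.53,41.275): [(0, 63.5102) (0, 51.5537) (14, 48.2147) (14, 66.2597)]  |A|=210.0106
8. ⊥bis P5·P7 via (11.995,54.78): [(0, 63.5102) (0, 53.9913) (14, 54.9118) (14, 66.2597)]  |A|=146.067
9. canonical 4-gon: [(0, 63.5102) (0, 53.9913) (14, 54.9118) (14, 66.2597)]
10. shoelace: 146.067

Area of P5's cell: 146.0670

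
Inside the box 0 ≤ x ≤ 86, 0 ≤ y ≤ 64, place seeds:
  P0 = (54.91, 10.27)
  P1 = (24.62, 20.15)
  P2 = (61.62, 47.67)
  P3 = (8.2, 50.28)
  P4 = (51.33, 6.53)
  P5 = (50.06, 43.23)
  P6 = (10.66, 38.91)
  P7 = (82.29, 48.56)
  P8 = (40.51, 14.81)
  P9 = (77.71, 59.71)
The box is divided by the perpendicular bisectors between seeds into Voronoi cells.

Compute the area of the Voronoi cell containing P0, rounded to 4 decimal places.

1. box [0,86]×[0,64]: [(0, 0) (86, 0) (86, 64) (0, 64)]
2. ⊥bis P0·P1 via (39.765,15.21): [(34.8038, 0) (86, 0) (86, 64) (55.6793, 64)]  |A|=2608.5397
3. ⊥bis P0·P2 via (58.265,28.97): [(45.0279, 31.3449) (34.8038, 0) (86, 0) (86, 23.994)]  |A|=1293.9125
4. ⊥bis P0·P3 via (31.555,30.275): [(45.0279, 31.3449) (34.8038, 0) (86, 0) (86, 23.994)]  |A|=1293.9125
5. ⊥bis P0·P4 via (53.12,8.4): [(45.0279, 31.3449) (41.2499, 19.7623) (61.8954, 0) (86, 0) (86, 23.994)]  |A|=1026.216
6. ⊥bis P0·P5 via (52.485,26.75): [(62.4587, 28.2176) (43.0776, 25.3657) (41.2499, 19.7623) (61.8954, 0) (86, 0) (86, 23.994)]  |A|=971.0556
7. ⊥bis P0·P6 via (32.785,24.59): [(62.4587, 28.2176) (43.0776, 25.3657) (41.2499, 19.7623) (61.8954, 0) (86, 0) (86, 23.994)]  |A|=971.0556
8. ⊥bis P0·P7 via (68.6,29.415): [(72.8923, 26.3457) (62.4587, 28.2176) (43.0776, 25.3657) (41.2499, 19.7623) (61.8954, 0) (86, 0) (86, 16.9728)]  |A|=925.0397
9. ⊥bis P0·P8 via (47.71,12.54): [(72.8923, 26.3457) (62.4587, 28.2176) (52.1758, 26.7045) (47.9615, 13.3378) (61.8954, 0) (86, 0) (86, 16.9728)]  |A|=842.3793
10. ⊥bis P0·P9 via (66.31,34.99): [(72.8923, 26.3457) (62.4587, 28.2176) (52.1758, 26.7045) (47.9615, 13.3378) (61.8954, 0) (86, 0) (86, 16.9728)]  |A|=842.3793
11. canonical 7-gon: [(72.8923, 26.3457) (62.4587, 28.2176) (52.1758, 26.7045) (47.9615, 13.3378) (61.8954, 0) (86, 0) (86, 16.9728)]
12. shoelace: 842.3793

Area of P0's cell: 842.3793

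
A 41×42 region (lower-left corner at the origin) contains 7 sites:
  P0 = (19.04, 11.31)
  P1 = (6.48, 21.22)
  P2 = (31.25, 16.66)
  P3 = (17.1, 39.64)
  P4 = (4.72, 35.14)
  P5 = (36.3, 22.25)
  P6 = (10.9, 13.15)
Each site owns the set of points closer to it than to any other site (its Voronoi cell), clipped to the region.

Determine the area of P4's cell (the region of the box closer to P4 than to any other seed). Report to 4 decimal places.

Area of P4's cell: 159.7822

1. box [0,41]×[0,42]: [(0, 0) (41, 0) (41, 42) (0, 42)]
2. ⊥bis P4·P0 via (11.88,23.225): [(0, 16.086) (41, 40.7239) (41, 42) (0, 42)]  |A|=557.3967
3. ⊥bis P4·P1 via (5.6,28.18): [(0, 27.472) (23.9963, 30.506) (41, 40.7239) (41, 42) (0, 42)]  |A|=420.7867
4. ⊥bis P4·P2 via (17.985,25.9): [(0, 27.472) (20.9227, 30.1174) (29.1998, 42) (0, 42)]  |A|=325.4682
5. ⊥bis P4·P3 via (10.91,37.39): [(0, 27.472) (13.8773, 29.2266) (9.2343, 42) (0, 42)]  |A|=159.7822
6. ⊥bis P4·P5 via (20.51,28.695): [(0, 27.472) (13.8773, 29.2266) (9.2343, 42) (0, 42)]  |A|=159.7822
7. ⊥bis P4·P6 via (7.81,24.145): [(0, 27.472) (13.8773, 29.2266) (9.2343, 42) (0, 42)]  |A|=159.7822
8. canonical 4-gon: [(0, 27.472) (13.8773, 29.2266) (9.2343, 42) (0, 42)]
9. shoelace: 159.7822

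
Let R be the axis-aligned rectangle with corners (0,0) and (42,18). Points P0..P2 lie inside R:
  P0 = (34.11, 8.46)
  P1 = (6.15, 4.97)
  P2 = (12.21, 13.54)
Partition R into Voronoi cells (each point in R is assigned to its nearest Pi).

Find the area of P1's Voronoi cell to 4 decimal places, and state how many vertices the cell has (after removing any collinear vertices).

1. box [0,42]×[0,18]: [(0, 0) (42, 0) (42, 18) (0, 18)]
2. ⊥bis P1·P0 via (20.13,6.715): [(0, 0) (20.9682, 0) (18.7214, 18) (0, 18)]  |A|=357.2061
3. ⊥bis P1·P2 via (9.18,9.255): [(0, 15.7463) (0, 0) (20.9682, 0) (20.8423, 1.0084)]  |A|=174.6669
4. canonical 4-gon: [(0, 15.7463) (0, 0) (20.9682, 0) (20.8423, 1.0084)]
5. shoelace: 174.6669

Area of P1's cell: 174.6669 (4 vertices)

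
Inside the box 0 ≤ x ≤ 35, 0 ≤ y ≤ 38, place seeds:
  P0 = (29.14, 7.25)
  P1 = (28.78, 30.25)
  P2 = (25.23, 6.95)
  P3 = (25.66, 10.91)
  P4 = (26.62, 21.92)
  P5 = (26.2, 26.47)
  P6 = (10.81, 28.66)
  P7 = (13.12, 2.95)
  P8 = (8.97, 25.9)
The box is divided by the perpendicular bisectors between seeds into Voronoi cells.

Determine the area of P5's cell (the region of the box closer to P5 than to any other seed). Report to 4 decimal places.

Area of P5's cell: 76.5675

1. box [0,35]×[0,38]: [(0, 0) (35, 0) (35, 38) (0, 38)]
2. ⊥bis P5·P0 via (27.67,16.86): [(0, 12.6274) (35, 17.9812) (35, 38) (0, 38)]  |A|=794.3481
3. ⊥bis P5·P1 via (27.49,28.36): [(0, 12.6274) (35, 17.9812) (35, 23.2341) (13.3663, 38) (0, 38)]  |A|=634.6277
4. ⊥bis P5·P2 via (25.715,16.71): [(0, 17.9878) (26.4505, 16.6735) (35, 17.9812) (35, 23.2341) (13.3663, 38) (0, 38)]  |A|=563.7351
5. ⊥bis P5·P3 via (25.93,18.69): [(0, 19.5899) (35, 18.3752) (35, 23.2341) (13.3663, 38) (0, 38)]  |A|=505.8901
6. ⊥bis P5·P4 via (26.41,24.195): [(0, 21.7572) (32.7366, 24.779) (13.3663, 38) (0, 38)]  |A|=354.2255
7. ⊥bis P5·P6 via (18.505,27.565): [(17.9138, 23.4107) (32.7366, 24.779) (19.4035, 33.8793)]  |A|=76.5675
8. ⊥bis P5·P7 via (19.66,14.71): [(17.9138, 23.4107) (32.7366, 24.779) (19.4035, 33.8793)]  |A|=76.5675
9. ⊥bis P5·P8 via (17.585,26.185): [(17.9138, 23.4107) (32.7366, 24.779) (19.4035, 33.8793)]  |A|=76.5675
10. canonical 3-gon: [(17.9138, 23.4107) (32.7366, 24.779) (19.4035, 33.8793)]
11. shoelace: 76.5675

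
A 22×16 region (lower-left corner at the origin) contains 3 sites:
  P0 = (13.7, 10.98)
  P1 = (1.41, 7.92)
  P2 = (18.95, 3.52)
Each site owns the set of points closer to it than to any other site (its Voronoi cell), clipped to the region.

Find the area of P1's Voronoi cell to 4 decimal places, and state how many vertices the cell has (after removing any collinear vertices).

1. box [0,22]×[0,16]: [(0, 0) (22, 0) (22, 16) (0, 16)]
2. ⊥bis P1·P0 via (7.555,9.45): [(0, 0) (9.9079, 0) (5.9242, 16) (0, 16)]  |A|=126.6564
3. ⊥bis P1·P2 via (10.18,5.72): [(0, 0) (8.7451, 0) (9.3287, 2.3263) (5.9242, 16) (0, 16)]  |A|=125.3039
4. canonical 5-gon: [(0, 0) (8.7451, 0) (9.3287, 2.3263) (5.9242, 16) (0, 16)]
5. shoelace: 125.3039

Area of P1's cell: 125.3039 (5 vertices)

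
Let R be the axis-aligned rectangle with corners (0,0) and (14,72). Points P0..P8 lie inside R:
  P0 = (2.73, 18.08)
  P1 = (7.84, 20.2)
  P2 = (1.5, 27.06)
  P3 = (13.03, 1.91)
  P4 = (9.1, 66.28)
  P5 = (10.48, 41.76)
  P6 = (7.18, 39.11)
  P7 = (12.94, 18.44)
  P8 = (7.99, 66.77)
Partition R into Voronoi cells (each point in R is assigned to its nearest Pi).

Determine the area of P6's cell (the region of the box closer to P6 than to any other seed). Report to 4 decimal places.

1. box [0,14]×[0,72]: [(0, 0) (14, 0) (14, 72) (0, 72)]
2. ⊥bis P6·P0 via (4.955,28.595): [(0, 29.6435) (14, 26.6811) (14, 72) (0, 72)]  |A|=613.7282
3. ⊥bis P6·P1 via (7.51,29.655): [(0, 29.6435) (1.0166, 29.4284) (14, 29.8815) (14, 72) (0, 72)]  |A|=592.9518
4. ⊥bis P6·P2 via (4.34,33.085): [(0, 35.1307) (11.3336, 29.7885) (14, 29.8815) (14, 72) (0, 72)]  |A|=560.564
5. ⊥bis P6·P3 via (10.105,20.51): [(0, 35.1307) (11.3336, 29.7885) (14, 29.8815) (14, 72) (0, 72)]  |A|=560.564
6. ⊥bis P6·P4 via (8.14,52.695): [(0, 53.2702) (0, 35.1307) (11.3336, 29.7885) (14, 29.8815) (14, 52.2809)]  |A|=291.4219
7. ⊥bis P6·P5 via (8.83,40.435): [(0, 51.4308) (0, 35.1307) (11.3336, 29.7885) (14, 29.8815) (14, 33.9969)]  |A|=150.5582
8. ⊥bis P6·P7 via (10.06,28.775): [(0, 51.4308) (0, 35.1307) (11.3336, 29.7885) (14, 29.8815) (14, 33.9969)]  |A|=150.5582
9. ⊥bis P6·P8 via (7.585,52.94): [(0, 51.4308) (0, 35.1307) (11.3336, 29.7885) (14, 29.8815) (14, 33.9969)]  |A|=150.5582
10. canonical 5-gon: [(0, 51.4308) (0, 35.1307) (11.3336, 29.7885) (14, 29.8815) (14, 33.9969)]
11. shoelace: 150.5582

Area of P6's cell: 150.5582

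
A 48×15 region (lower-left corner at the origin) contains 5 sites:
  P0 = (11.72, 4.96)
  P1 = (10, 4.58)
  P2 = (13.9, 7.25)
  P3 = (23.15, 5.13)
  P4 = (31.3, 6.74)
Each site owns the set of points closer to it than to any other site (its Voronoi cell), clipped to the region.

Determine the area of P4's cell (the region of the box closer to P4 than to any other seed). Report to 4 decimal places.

1. box [0,48]×[0,15]: [(0, 0) (48, 0) (48, 15) (0, 15)]
2. ⊥bis P4·P0 via (21.51,5.85): [(22.0418, 0) (48, 0) (48, 15) (20.6782, 15)]  |A|=399.6
3. ⊥bis P4·P1 via (20.65,5.66): [(22.0418, 0) (48, 0) (48, 15) (20.6782, 15)]  |A|=399.6
4. ⊥bis P4·P2 via (22.6,6.995): [(22.395, 0) (48, 0) (48, 15) (22.8346, 15)]  |A|=380.778
5. ⊥bis P4·P3 via (27.225,5.935): [(28.3974, 0) (48, 0) (48, 15) (25.4342, 15)]  |A|=316.2624
6. canonical 4-gon: [(28.3974, 0) (48, 0) (48, 15) (25.4342, 15)]
7. shoelace: 316.2624

Area of P4's cell: 316.2624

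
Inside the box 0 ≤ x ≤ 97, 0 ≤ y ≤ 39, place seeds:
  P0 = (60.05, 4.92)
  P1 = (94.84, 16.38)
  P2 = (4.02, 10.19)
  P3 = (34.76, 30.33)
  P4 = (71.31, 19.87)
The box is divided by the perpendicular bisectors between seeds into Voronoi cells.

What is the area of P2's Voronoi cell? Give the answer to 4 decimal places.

1. box [0,97]×[0,39]: [(0, 0) (97, 0) (97, 39) (0, 39)]
2. ⊥bis P2·P0 via (32.035,7.555): [(0, 0) (31.3244, 0) (34.9926, 39) (0, 39)]  |A|=1293.1818
3. ⊥bis P2·P1 via (49.43,13.285): [(0, 0) (31.3244, 0) (34.9926, 39) (0, 39)]  |A|=1293.1818
4. ⊥bis P2·P3 via (19.39,20.26): [(0, 0) (31.3244, 0) (31.4925, 1.7877) (7.1121, 39) (0, 39)]  |A|=774.4321
5. ⊥bis P2·P4 via (37.665,15.03): [(0, 0) (31.3244, 0) (31.4925, 1.7877) (7.1121, 39) (0, 39)]  |A|=774.4321
6. canonical 5-gon: [(0, 0) (31.3244, 0) (31.4925, 1.7877) (7.1121, 39) (0, 39)]
7. shoelace: 774.4321

Area of P2's cell: 774.4321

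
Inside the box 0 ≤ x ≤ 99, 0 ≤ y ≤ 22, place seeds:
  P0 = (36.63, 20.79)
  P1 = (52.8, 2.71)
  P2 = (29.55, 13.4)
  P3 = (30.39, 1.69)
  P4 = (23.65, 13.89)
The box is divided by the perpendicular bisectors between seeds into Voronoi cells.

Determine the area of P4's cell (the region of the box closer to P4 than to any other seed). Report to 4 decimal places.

1. box [0,99]×[0,22]: [(0, 0) (99, 0) (99, 22) (0, 22)]
2. ⊥bis P4·P0 via (30.14,17.34): [(0, 0) (39.3577, 0) (27.6628, 22) (0, 22)]  |A|=737.2258
3. ⊥bis P4·P1 via (38.225,8.3): [(0, 0) (35.0417, 0) (36.8506, 4.7164) (27.6628, 22) (0, 22)]  |A|=727.0477
4. ⊥bis P4·P2 via (26.6,13.645): [(0, 0) (25.4668, 0) (27.2939, 22) (0, 22)]  |A|=580.3673
5. ⊥bis P4·P3 via (27.02,7.79): [(0, 0) (12.9194, 0) (26.0702, 7.2653) (27.2939, 22) (0, 22)]  |A|=534.7874
6. canonical 5-gon: [(0, 0) (12.9194, 0) (26.0702, 7.2653) (27.2939, 22) (0, 22)]
7. shoelace: 534.7874

Area of P4's cell: 534.7874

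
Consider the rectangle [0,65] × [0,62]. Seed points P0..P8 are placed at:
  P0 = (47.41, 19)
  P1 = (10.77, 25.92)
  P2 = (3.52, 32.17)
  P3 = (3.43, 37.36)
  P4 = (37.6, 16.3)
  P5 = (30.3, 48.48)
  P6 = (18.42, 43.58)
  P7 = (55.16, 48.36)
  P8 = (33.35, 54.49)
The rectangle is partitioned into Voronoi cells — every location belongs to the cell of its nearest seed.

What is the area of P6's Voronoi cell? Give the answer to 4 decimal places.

1. box [0,65]×[0,62]: [(0, 0) (65, 0) (65, 62) (0, 62)]
2. ⊥bis P6·P0 via (32.915,31.29): [(0, 0) (6.3849, 0) (58.9534, 62) (0, 62)]  |A|=2025.4851
3. ⊥bis P6·P1 via (14.595,34.75): [(0, 41.0723) (30.1394, 28.0164) (58.9534, 62) (0, 62)]  |A|=1317.0969
4. ⊥bis P6·P2 via (10.97,37.875): [(0, 52.2004) (12.7515, 35.5486) (30.1394, 28.0164) (58.9534, 62) (0, 62)]  |A|=1246.1467
5. ⊥bis P6·P3 via (10.925,40.47): [(13.0144, 35.4347) (30.1394, 28.0164) (58.9534, 62) (1.9913, 62)]  |A|=1154.4672
6. ⊥bis P6·P4 via (28.01,29.94): [(13.0144, 35.4347) (27.1289, 29.3205) (37.3207, 36.4862) (58.9534, 62) (1.9913, 62)]  |A|=1137.0356
7. ⊥bis P6·P5 via (24.36,46.03): [(13.0144, 35.4347) (27.1289, 29.3205) (30.3251, 31.5677) (17.773, 62) (1.9913, 62)]  |A|=474.3869
8. ⊥bis P6·P7 via (36.79,45.97): [(13.0144, 35.4347) (27.1289, 29.3205) (30.3251, 31.5677) (17.773, 62) (1.9913, 62)]  |A|=474.3869
9. ⊥bis P6·P8 via (25.885,49.035): [(13.0144, 35.4347) (27.1289, 29.3205) (30.3251, 31.5677) (19.5382, 57.7204) (16.4109, 62) (1.9913, 62)]  |A|=471.4722
10. canonical 6-gon: [(13.0144, 35.4347) (27.1289, 29.3205) (30.3251, 31.5677) (19.5382, 57.7204) (16.4109, 62) (1.9913, 62)]
11. shoelace: 471.4722

Area of P6's cell: 471.4722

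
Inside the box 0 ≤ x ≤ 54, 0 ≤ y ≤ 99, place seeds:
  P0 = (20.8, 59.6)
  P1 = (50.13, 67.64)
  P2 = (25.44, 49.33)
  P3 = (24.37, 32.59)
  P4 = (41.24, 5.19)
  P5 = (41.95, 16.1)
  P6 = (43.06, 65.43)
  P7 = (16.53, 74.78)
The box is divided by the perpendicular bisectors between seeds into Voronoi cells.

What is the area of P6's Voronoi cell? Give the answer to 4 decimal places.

1. box [0,54]×[0,99]: [(0, 0) (54, 0) (54, 99) (0, 99)]
2. ⊥bis P6·P0 via (31.93,62.515): [(48.303, 0) (54, 0) (54, 99) (22.3744, 99)]  |A|=1847.4696
3. ⊥bis P6·P1 via (46.595,66.535): [(48.303, 0) (54, 0) (54, 42.8457) (36.4468, 99) (22.3744, 99)]  |A|=1354.6263
4. ⊥bis P6·P2 via (34.25,57.38): [(32.8831, 58.876) (54, 35.7654) (54, 42.8457) (36.4468, 99) (22.3744, 99)]  |A|=809.2898
5. ⊥bis P6·P3 via (33.715,49.01): [(32.8831, 58.876) (50.7638, 39.3071) (54, 37.4653) (54, 42.8457) (36.4468, 99) (22.3744, 99)]  |A|=806.5391
6. ⊥bis P6·P4 via (42.15,35.31): [(32.8831, 58.876) (50.7638, 39.3071) (54, 37.4653) (54, 42.8457) (36.4468, 99) (22.3744, 99)]  |A|=806.5391
7. ⊥bis P6·P5 via (42.505,40.765): [(32.8831, 58.876) (49.5771, 40.6059) (54, 40.5063) (54, 42.8457) (36.4468, 99) (22.3744, 99)]  |A|=798.8055
8. ⊥bis P6·P7 via (29.795,70.105): [(29.8794, 70.3445) (32.8831, 58.876) (49.5771, 40.6059) (54, 40.5063) (54, 42.8457) (38.1069, 93.6894)]  |A|=555.9563
9. canonical 6-gon: [(29.8794, 70.3445) (32.8831, 58.876) (49.5771, 40.6059) (54, 40.5063) (54, 42.8457) (38.1069, 93.6894)]
10. shoelace: 555.9563

Area of P6's cell: 555.9563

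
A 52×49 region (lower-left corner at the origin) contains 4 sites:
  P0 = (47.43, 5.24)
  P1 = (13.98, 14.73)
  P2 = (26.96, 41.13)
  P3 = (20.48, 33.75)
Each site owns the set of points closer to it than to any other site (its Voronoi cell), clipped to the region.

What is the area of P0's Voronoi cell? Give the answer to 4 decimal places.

Area of P0's cell: 537.8375

1. box [0,52]×[0,49]: [(0, 0) (52, 0) (52, 49) (0, 49)]
2. ⊥bis P0·P1 via (30.705,9.985): [(27.8722, 0) (52, 0) (52, 49) (41.7738, 49)]  |A|=841.6726
3. ⊥bis P0·P2 via (37.195,23.185): [(33.92, 21.3171) (27.8722, 0) (52, 0) (52, 31.6291)]  |A|=543.0944
4. ⊥bis P0·P3 via (33.955,19.495): [(38.8681, 24.1392) (33.2008, 18.7821) (27.8722, 0) (52, 0) (52, 31.6291)]  |A|=537.8375
5. canonical 5-gon: [(38.8681, 24.1392) (33.2008, 18.7821) (27.8722, 0) (52, 0) (52, 31.6291)]
6. shoelace: 537.8375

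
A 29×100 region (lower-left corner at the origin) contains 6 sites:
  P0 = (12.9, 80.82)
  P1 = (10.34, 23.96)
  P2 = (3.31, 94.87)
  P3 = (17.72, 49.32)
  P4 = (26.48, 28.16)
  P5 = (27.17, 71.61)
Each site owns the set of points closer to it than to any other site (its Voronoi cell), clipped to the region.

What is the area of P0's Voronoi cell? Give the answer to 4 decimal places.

Area of P0's cell: 598.9610

1. box [0,29]×[0,100]: [(0, 0) (29, 0) (29, 100) (0, 100)]
2. ⊥bis P0·P1 via (11.62,52.39): [(0, 52.9132) (29, 51.6075) (29, 100) (0, 100)]  |A|=1384.4503
3. ⊥bis P0·P2 via (8.105,87.845): [(0, 82.3128) (0, 52.9132) (29, 51.6075) (29, 100) (25.9129, 100)]  |A|=1155.2874
4. ⊥bis P0·P3 via (15.31,65.07): [(0, 82.3128) (0, 62.7273) (29, 67.1648) (29, 100) (25.9129, 100)]  |A|=787.4015
5. ⊥bis P0·P4 via (19.69,54.49): [(0, 82.3128) (0, 62.7273) (29, 67.1648) (29, 100) (25.9129, 100)]  |A|=787.4015
6. ⊥bis P0·P5 via (20.035,76.215): [(0, 82.3128) (0, 62.7273) (12.5715, 64.651) (29, 90.1054) (29, 100) (25.9129, 100)]  |A|=598.961
7. canonical 6-gon: [(0, 82.3128) (0, 62.7273) (12.5715, 64.651) (29, 90.1054) (29, 100) (25.9129, 100)]
8. shoelace: 598.961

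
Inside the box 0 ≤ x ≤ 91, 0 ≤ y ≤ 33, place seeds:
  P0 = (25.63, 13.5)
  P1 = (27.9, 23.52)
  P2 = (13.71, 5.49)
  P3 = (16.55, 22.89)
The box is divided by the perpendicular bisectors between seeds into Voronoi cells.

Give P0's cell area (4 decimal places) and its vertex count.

Area of P0's cell: 834.7309 (5 vertices)

1. box [0,91]×[0,33]: [(0, 0) (91, 0) (91, 33) (0, 33)]
2. ⊥bis P0·P1 via (26.765,18.51): [(0, 24.5735) (0, 0) (91, 0) (91, 3.9578)]  |A|=1298.1736
3. ⊥bis P0·P2 via (19.67,9.495): [(11.2502, 22.0248) (26.0504, 0) (91, 0) (91, 3.9578)]  |A|=873.0666
4. ⊥bis P0·P3 via (21.09,18.195): [(22.4311, 19.4918) (16.6857, 13.9361) (26.0504, 0) (91, 0) (91, 3.9578)]  |A|=834.7309
5. canonical 5-gon: [(22.4311, 19.4918) (16.6857, 13.9361) (26.0504, 0) (91, 0) (91, 3.9578)]
6. shoelace: 834.7309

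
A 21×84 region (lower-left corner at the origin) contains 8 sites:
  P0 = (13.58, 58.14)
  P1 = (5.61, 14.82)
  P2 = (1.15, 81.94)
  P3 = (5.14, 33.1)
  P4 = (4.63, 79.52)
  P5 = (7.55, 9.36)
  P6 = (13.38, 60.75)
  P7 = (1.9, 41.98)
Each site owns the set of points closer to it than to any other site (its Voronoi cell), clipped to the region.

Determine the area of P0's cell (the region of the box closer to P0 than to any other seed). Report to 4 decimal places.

Area of P0's cell: 232.2502

1. box [0,21]×[0,84]: [(0, 0) (21, 0) (21, 84) (0, 84)]
2. ⊥bis P0·P1 via (9.595,36.48): [(0, 38.2453) (21, 34.3817) (21, 84) (0, 84)]  |A|=1001.4165
3. ⊥bis P0·P2 via (7.365,70.04): [(0, 66.1935) (0, 38.2453) (21, 34.3817) (21, 77.1611)]  |A|=742.6401
4. ⊥bis P0·P3 via (9.36,45.62): [(0, 66.1935) (0, 48.7749) (21, 41.6966) (21, 77.1611)]  |A|=555.2728
5. ⊥bis P0·P4 via (9.105,68.83): [(0, 65.0185) (0, 48.7749) (21, 41.6966) (21, 73.8094)]  |A|=507.7426
6. ⊥bis P0·P5 via (10.565,33.75): [(0, 65.0185) (0, 48.7749) (21, 41.6966) (21, 73.8094)]  |A|=507.7426
7. ⊥bis P0·P6 via (13.48,59.445): [(0, 58.412) (0, 48.7749) (21, 41.6966) (21, 60.0212)]  |A|=293.5988
8. ⊥bis P0·P7 via (7.74,50.06): [(0, 58.412) (0, 55.6543) (17.8355, 42.7632) (21, 41.6966) (21, 60.0212)]  |A|=232.2502
9. canonical 5-gon: [(0, 58.412) (0, 55.6543) (17.8355, 42.7632) (21, 41.6966) (21, 60.0212)]
10. shoelace: 232.2502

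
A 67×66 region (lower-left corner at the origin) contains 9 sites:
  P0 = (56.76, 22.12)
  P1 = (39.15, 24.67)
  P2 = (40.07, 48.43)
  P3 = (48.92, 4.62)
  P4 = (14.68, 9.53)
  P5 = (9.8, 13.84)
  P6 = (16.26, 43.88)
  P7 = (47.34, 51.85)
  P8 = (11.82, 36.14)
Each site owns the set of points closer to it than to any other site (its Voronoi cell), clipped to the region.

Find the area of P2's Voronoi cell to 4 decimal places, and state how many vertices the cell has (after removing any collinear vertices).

1. box [0,67]×[0,66]: [(0, 0) (67, 0) (67, 66) (0, 66)]
2. ⊥bis P2·P0 via (48.415,35.275): [(0, 4.5625) (67, 47.0646) (67, 66) (0, 66)]  |A|=2692.4937
3. ⊥bis P2·P1 via (39.61,36.55): [(0, 38.0837) (49.8027, 36.1553) (67, 47.0646) (67, 66) (0, 66)]  |A|=1857.7688
4. ⊥bis P2·P3 via (44.495,26.525): [(0, 38.0837) (49.8027, 36.1553) (67, 47.0646) (67, 66) (0, 66)]  |A|=1857.7688
5. ⊥bis P2·P4 via (27.375,28.98): [(0, 46.8476) (14.274, 37.531) (49.8027, 36.1553) (67, 47.0646) (67, 66) (0, 66)]  |A|=1795.2208
6. ⊥bis P2·P5 via (24.935,31.135): [(0, 52.9558) (17.7814, 37.3952) (49.8027, 36.1553) (67, 47.0646) (67, 66) (0, 66)]  |A|=1725.5457
7. ⊥bis P2·P6 via (28.165,46.155): [(29.9288, 36.9249) (49.8027, 36.1553) (67, 47.0646) (67, 66) (24.3727, 66)]  |A|=1085.698
8. ⊥bis P2·P7 via (43.705,50.14): [(29.9288, 36.9249) (49.8027, 36.1553) (50.1732, 36.3903) (36.244, 66) (24.3727, 66)]  |A|=471.0498
9. ⊥bis P2·P8 via (25.945,42.285): [(29.9288, 36.9249) (49.8027, 36.1553) (50.1732, 36.3903) (36.244, 66) (24.3727, 66)]  |A|=471.0498
10. canonical 5-gon: [(29.9288, 36.9249) (49.8027, 36.1553) (50.1732, 36.3903) (36.244, 66) (24.3727, 66)]
11. shoelace: 471.0498

Area of P2's cell: 471.0498 (5 vertices)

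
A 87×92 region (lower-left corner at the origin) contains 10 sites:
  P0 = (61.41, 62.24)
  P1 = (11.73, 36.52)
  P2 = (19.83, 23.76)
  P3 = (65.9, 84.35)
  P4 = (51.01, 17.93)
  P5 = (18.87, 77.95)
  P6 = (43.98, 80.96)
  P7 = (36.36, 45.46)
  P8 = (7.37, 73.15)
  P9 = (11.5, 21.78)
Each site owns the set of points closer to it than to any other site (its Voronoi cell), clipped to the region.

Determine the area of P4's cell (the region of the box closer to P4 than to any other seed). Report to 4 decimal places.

Area of P4's cell: 1839.8268

1. box [0,87]×[0,92]: [(0, 0) (87, 0) (87, 92) (0, 92)]
2. ⊥bis P4·P0 via (56.21,40.085): [(0, 53.278) (0, 0) (87, 0) (87, 32.8583)]  |A|=3746.9303
3. ⊥bis P4·P1 via (31.37,27.225): [(39.3312, 44.0466) (18.4853, 0) (87, 0) (87, 32.8583)]  |A|=2292.08
4. ⊥bis P4·P2 via (35.42,20.845): [(39.7403, 43.9506) (31.5224, 0) (87, 0) (87, 32.8583)]  |A|=1995.5735
5. ⊥bis P4·P3 via (58.455,51.14): [(39.7403, 43.9506) (31.5224, 0) (87, 0) (87, 32.8583)]  |A|=1995.5735
6. ⊥bis P4·P5 via (34.94,47.94): [(39.7403, 43.9506) (31.5224, 0) (87, 0) (87, 32.8583)]  |A|=1995.5735
7. ⊥bis P4·P6 via (47.495,49.445): [(39.7403, 43.9506) (31.5224, 0) (87, 0) (87, 32.8583)]  |A|=1995.5735
8. ⊥bis P4·P7 via (43.685,31.695): [(58.4593, 39.5571) (36.7596, 28.0097) (31.5224, 0) (87, 0) (87, 32.8583)]  |A|=1839.8268
9. ⊥bis P4·P8 via (29.19,45.54): [(58.4593, 39.5571) (36.7596, 28.0097) (31.5224, 0) (87, 0) (87, 32.8583)]  |A|=1839.8268
10. ⊥bis P4·P9 via (31.255,19.855): [(58.4593, 39.5571) (36.7596, 28.0097) (31.5224, 0) (87, 0) (87, 32.8583)]  |A|=1839.8268
11. canonical 5-gon: [(58.4593, 39.5571) (36.7596, 28.0097) (31.5224, 0) (87, 0) (87, 32.8583)]
12. shoelace: 1839.8268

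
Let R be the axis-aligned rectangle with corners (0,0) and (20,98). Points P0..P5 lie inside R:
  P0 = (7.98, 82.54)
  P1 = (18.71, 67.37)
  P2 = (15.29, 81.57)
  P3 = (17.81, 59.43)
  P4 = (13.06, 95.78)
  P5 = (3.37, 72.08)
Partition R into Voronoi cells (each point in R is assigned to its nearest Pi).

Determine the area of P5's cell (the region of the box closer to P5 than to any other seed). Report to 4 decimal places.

Area of P5's cell: 192.0637

1. box [0,20]×[0,98]: [(0, 0) (20, 0) (20, 98) (0, 98)]
2. ⊥bis P5·P0 via (5.675,77.31): [(0, 79.8111) (0, 0) (20, 0) (20, 70.9966)]  |A|=1508.0772
3. ⊥bis P5·P1 via (11.04,69.725): [(12.4519, 74.3233) (0, 79.8111) (0, 33.7688)]  |A|=286.656
4. ⊥bis P5·P2 via (9.33,76.825): [(12.1373, 73.2988) (10.7109, 75.0906) (0, 79.8111) (0, 33.7688)]  |A|=285.6435
5. ⊥bis P5·P3 via (10.59,65.755): [(9.4061, 64.4036) (12.1373, 73.2988) (10.7109, 75.0906) (0, 79.8111) (0, 53.6665)]  |A|=192.0637
6. ⊥bis P5·P4 via (8.215,83.93): [(9.4061, 64.4036) (12.1373, 73.2988) (10.7109, 75.0906) (0, 79.8111) (0, 53.6665)]  |A|=192.0637
7. canonical 5-gon: [(9.4061, 64.4036) (12.1373, 73.2988) (10.7109, 75.0906) (0, 79.8111) (0, 53.6665)]
8. shoelace: 192.0637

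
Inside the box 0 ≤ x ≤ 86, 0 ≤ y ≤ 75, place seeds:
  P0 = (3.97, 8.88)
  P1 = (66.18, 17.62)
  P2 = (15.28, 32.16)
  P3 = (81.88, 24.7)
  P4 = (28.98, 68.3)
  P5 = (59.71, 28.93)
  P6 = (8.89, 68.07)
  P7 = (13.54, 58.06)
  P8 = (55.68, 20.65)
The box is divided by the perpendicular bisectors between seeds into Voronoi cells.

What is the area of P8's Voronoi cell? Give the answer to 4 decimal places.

Area of P8's cell: 759.8008

1. box [0,86]×[0,75]: [(0, 0) (86, 0) (86, 75) (0, 75)]
2. ⊥bis P8·P0 via (29.825,14.765): [(33.1857, 0) (86, 0) (86, 75) (16.1146, 75)]  |A|=4601.238
3. ⊥bis P8·P1 via (60.93,19.135): [(33.1857, 0) (55.4082, 0) (77.051, 75) (16.1146, 75)]  |A|=3118.459
4. ⊥bis P8·P2 via (35.48,26.405): [(30.8637, 10.2017) (33.1857, 0) (55.4082, 0) (77.051, 75) (49.3248, 75)]  |A|=2042.4777
5. ⊥bis P8·P3 via (68.78,22.675): [(30.8637, 10.2017) (33.1857, 0) (55.4082, 0) (66.3981, 38.0839) (60.6916, 75) (49.3248, 75)]  |A|=1740.5138
6. ⊥bis P8·P4 via (42.33,44.475): [(40.3049, 43.3402) (30.8637, 10.2017) (33.1857, 0) (55.4082, 0) (66.3981, 38.0839) (63.5704, 56.3767)]  |A|=1325.1738
7. ⊥bis P8·P5 via (57.695,24.79): [(37.7812, 34.4823) (30.8637, 10.2017) (33.1857, 0) (55.4082, 0) (61.9625, 22.7129)]  |A|=759.8008
8. ⊥bis P8·P6 via (32.285,44.36): [(37.7812, 34.4823) (30.8637, 10.2017) (33.1857, 0) (55.4082, 0) (61.9625, 22.7129)]  |A|=759.8008
9. ⊥bis P8·P7 via (34.61,39.355): [(37.7812, 34.4823) (30.8637, 10.2017) (33.1857, 0) (55.4082, 0) (61.9625, 22.7129)]  |A|=759.8008
10. canonical 5-gon: [(37.7812, 34.4823) (30.8637, 10.2017) (33.1857, 0) (55.4082, 0) (61.9625, 22.7129)]
11. shoelace: 759.8008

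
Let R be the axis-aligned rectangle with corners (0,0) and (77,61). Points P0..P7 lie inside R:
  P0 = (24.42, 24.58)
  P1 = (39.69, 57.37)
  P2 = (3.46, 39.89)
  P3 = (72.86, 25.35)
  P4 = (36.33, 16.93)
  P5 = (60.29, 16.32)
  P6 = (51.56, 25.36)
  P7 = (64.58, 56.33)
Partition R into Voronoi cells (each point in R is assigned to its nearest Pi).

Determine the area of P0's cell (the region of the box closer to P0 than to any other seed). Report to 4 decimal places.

Area of P0's cell: 946.3108

1. box [0,77]×[0,61]: [(0, 0) (77, 0) (77, 61) (0, 61)]
2. ⊥bis P0·P1 via (32.055,40.975): [(0, 55.9027) (0, 0) (77, 0) (77, 20.0445)]  |A|=2923.969
3. ⊥bis P0·P2 via (13.94,32.235): [(23.3016, 45.0514) (0, 13.1506) (0, 0) (77, 0) (77, 20.0445)]  |A|=2425.8727
4. ⊥bis P0·P3 via (48.64,24.965): [(48.5073, 33.3133) (23.3016, 45.0514) (0, 13.1506) (0, 0) (49.0368, 0)]  |A|=1674.5385
5. ⊥bis P0·P4 via (30.375,20.755): [(40.7591, 36.9216) (23.3016, 45.0514) (0, 13.1506) (0, 0) (17.0437, 0)]  |A|=955.8158
6. ⊥bis P0·P5 via (42.355,20.45): [(40.7591, 36.9216) (23.3016, 45.0514) (0, 13.1506) (0, 0) (17.0437, 0)]  |A|=955.8158
7. ⊥bis P0·P6 via (37.99,24.97): [(37.7798, 32.2833) (37.6043, 38.3907) (23.3016, 45.0514) (0, 13.1506) (0, 0) (17.0437, 0)]  |A|=946.3108
8. ⊥bis P0·P7 via (44.5,40.455): [(37.7798, 32.2833) (37.6043, 38.3907) (23.3016, 45.0514) (0, 13.1506) (0, 0) (17.0437, 0)]  |A|=946.3108
9. canonical 6-gon: [(37.7798, 32.2833) (37.6043, 38.3907) (23.3016, 45.0514) (0, 13.1506) (0, 0) (17.0437, 0)]
10. shoelace: 946.3108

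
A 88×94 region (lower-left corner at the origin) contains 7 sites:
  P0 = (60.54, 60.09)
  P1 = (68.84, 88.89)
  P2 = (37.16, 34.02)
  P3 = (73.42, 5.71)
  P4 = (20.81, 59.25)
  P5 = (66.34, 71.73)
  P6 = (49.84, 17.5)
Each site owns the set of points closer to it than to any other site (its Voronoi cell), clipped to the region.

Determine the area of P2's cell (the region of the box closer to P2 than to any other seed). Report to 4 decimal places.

Area of P2's cell: 1591.2600

1. box [0,88]×[0,94]: [(0, 0) (88, 0) (88, 94) (0, 94)]
2. ⊥bis P2·P0 via (48.85,47.055): [(0, 90.8645) (0, 0) (88, 0) (88, 11.9446)]  |A|=4523.6012
3. ⊥bis P2·P1 via (53,61.455): [(0, 90.8645) (0, 0) (88, 0) (88, 11.9446)]  |A|=4523.6012
4. ⊥bis P2·P3 via (55.29,19.865): [(65.1238, 32.4604) (0, 90.8645) (0, 0) (39.7804, 0)]  |A|=3604.3645
5. ⊥bis P2·P4 via (28.985,46.635): [(65.1238, 32.4604) (40.7889, 54.2844) (0, 27.8516) (0, 0) (39.7804, 0)]  |A|=2319.2529
6. ⊥bis P2·P5 via (51.75,52.875): [(65.1238, 32.4604) (40.7889, 54.2844) (0, 27.8516) (0, 0) (39.7804, 0)]  |A|=2319.2529
7. ⊥bis P2·P6 via (43.5,25.76): [(59.1774, 37.7932) (40.7889, 54.2844) (0, 27.8516) (0, 0) (9.9389, 0)]  |A|=1591.26
8. canonical 5-gon: [(59.1774, 37.7932) (40.7889, 54.2844) (0, 27.8516) (0, 0) (9.9389, 0)]
9. shoelace: 1591.26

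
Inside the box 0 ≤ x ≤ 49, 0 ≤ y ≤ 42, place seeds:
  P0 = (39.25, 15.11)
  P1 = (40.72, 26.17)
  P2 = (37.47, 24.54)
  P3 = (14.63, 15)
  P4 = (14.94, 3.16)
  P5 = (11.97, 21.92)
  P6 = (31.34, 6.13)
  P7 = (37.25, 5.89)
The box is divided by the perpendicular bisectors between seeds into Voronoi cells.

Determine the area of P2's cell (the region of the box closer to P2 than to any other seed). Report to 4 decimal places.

1. box [0,49]×[0,42]: [(0, 0) (49, 0) (49, 42) (0, 42)]
2. ⊥bis P2·P0 via (38.36,19.825): [(0, 12.5842) (49, 21.8334) (49, 42) (0, 42)]  |A|=1214.769
3. ⊥bis P2·P1 via (39.095,25.355): [(0, 12.5842) (41.5651, 20.43) (30.7469, 42) (0, 42)]  |A|=942.9406
4. ⊥bis P2·P3 via (26.05,19.77): [(26.9283, 17.6672) (41.5651, 20.43) (30.7469, 42) (16.7648, 42)]  |A|=342.9139
5. ⊥bis P2·P4 via (26.205,13.85): [(26.9283, 17.6672) (41.5651, 20.43) (30.7469, 42) (16.7648, 42)]  |A|=342.9139
6. ⊥bis P2·P5 via (24.72,23.23): [(24.7576, 22.8642) (26.9283, 17.6672) (41.5651, 20.43) (30.7469, 42) (22.7915, 42)]  |A|=285.2513
7. ⊥bis P2·P6 via (34.405,15.335): [(24.7576, 22.8642) (26.852, 17.8499) (27.2299, 17.7241) (41.5651, 20.43) (30.7469, 42) (22.7915, 42)]  |A|=285.2215
8. ⊥bis P2·P7 via (37.36,15.215): [(24.7576, 22.8642) (26.852, 17.8499) (27.2299, 17.7241) (41.5651, 20.43) (30.7469, 42) (22.7915, 42)]  |A|=285.2215
9. canonical 6-gon: [(24.7576, 22.8642) (26.852, 17.8499) (27.2299, 17.7241) (41.5651, 20.43) (30.7469, 42) (22.7915, 42)]
10. shoelace: 285.2215

Area of P2's cell: 285.2215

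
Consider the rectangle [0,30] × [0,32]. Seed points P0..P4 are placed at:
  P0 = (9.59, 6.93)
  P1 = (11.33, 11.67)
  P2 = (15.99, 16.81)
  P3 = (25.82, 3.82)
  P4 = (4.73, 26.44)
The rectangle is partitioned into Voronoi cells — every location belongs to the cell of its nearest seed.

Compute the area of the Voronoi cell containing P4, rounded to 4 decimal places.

Area of P4's cell: 191.7155

1. box [0,30]×[0,32]: [(0, 0) (30, 0) (30, 32) (0, 32)]
2. ⊥bis P4·P0 via (7.16,16.685): [(0, 14.9014) (30, 22.3745) (30, 32) (0, 32)]  |A|=400.861
3. ⊥bis P4·P1 via (8.03,19.055): [(0, 15.4668) (30, 28.8723) (30, 32) (0, 32)]  |A|=294.9133
4. ⊥bis P4·P2 via (10.36,21.625): [(0, 15.4668) (8.2437, 19.1505) (19.2331, 32) (0, 32)]  |A|=191.7155
5. ⊥bis P4·P3 via (15.275,15.13): [(0, 15.4668) (8.2437, 19.1505) (19.2331, 32) (0, 32)]  |A|=191.7155
6. canonical 4-gon: [(0, 15.4668) (8.2437, 19.1505) (19.2331, 32) (0, 32)]
7. shoelace: 191.7155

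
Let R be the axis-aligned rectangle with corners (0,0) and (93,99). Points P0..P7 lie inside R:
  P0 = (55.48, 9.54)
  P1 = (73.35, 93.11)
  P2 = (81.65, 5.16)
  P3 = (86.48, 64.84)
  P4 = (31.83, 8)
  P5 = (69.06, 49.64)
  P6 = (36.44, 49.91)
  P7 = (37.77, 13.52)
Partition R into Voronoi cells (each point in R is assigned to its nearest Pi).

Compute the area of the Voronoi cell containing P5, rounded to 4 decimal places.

Area of P5's cell: 1264.6003

1. box [0,93]×[0,99]: [(0, 0) (93, 0) (93, 99) (0, 99)]
2. ⊥bis P5·P0 via (62.27,29.59): [(0, 50.6779) (93, 19.1832) (93, 99) (0, 99)]  |A|=5958.4576
3. ⊥bis P5·P1 via (71.205,71.375): [(0, 78.4021) (0, 50.6779) (93, 19.1832) (93, 69.2241)]  |A|=3616.0764
4. ⊥bis P5·P2 via (75.355,27.4): [(0, 78.4021) (0, 50.6779) (71.7499, 26.3796) (93, 32.3944) (93, 69.2241)]  |A|=3475.7068
5. ⊥bis P5·P3 via (77.77,57.24): [(64.8928, 71.9979) (0, 78.4021) (0, 50.6779) (71.7499, 26.3796) (93, 32.3944) (93, 39.7856)]  |A|=3061.9906
6. ⊥bis P5·P4 via (50.445,28.82): [(64.8928, 71.9979) (0, 78.4021) (0, 73.9225) (41.849, 36.5057) (71.7499, 26.3796) (93, 32.3944) (93, 39.7856)]  |A|=2575.6108
7. ⊥bis P5·P6 via (52.75,49.775): [(64.8928, 71.9979) (52.9437, 73.1772) (52.61, 32.8614) (71.7499, 26.3796) (93, 32.3944) (93, 39.7856)]  |A|=1264.6003
8. ⊥bis P5·P7 via (53.415,31.58): [(64.8928, 71.9979) (52.9437, 73.1772) (52.61, 32.8614) (71.7499, 26.3796) (93, 32.3944) (93, 39.7856)]  |A|=1264.6003
9. canonical 6-gon: [(64.8928, 71.9979) (52.9437, 73.1772) (52.61, 32.8614) (71.7499, 26.3796) (93, 32.3944) (93, 39.7856)]
10. shoelace: 1264.6003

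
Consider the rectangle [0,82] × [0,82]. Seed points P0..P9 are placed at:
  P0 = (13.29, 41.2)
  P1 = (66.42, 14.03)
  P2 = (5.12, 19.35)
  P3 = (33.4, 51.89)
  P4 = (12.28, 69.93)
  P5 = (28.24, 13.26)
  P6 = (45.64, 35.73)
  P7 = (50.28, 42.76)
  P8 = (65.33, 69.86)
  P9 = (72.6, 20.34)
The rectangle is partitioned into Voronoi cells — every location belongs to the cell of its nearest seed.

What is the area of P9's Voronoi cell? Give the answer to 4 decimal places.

Area of P9's cell: 544.3025

1. box [0,82]×[0,82]: [(0, 0) (82, 0) (82, 82) (0, 82)]
2. ⊥bis P9·P0 via (42.945,30.77): [(32.1228, 0) (82, 0) (82, 82) (60.9632, 82)]  |A|=2907.4734
3. ⊥bis P9·P1 via (69.51,17.185): [(46.1974, 40.0173) (82, 4.9523) (82, 82) (60.9632, 82)]  |A|=1820.8453
4. ⊥bis P9·P2 via (38.86,19.845): [(46.1974, 40.0173) (82, 4.9523) (82, 82) (60.9632, 82)]  |A|=1820.8453
5. ⊥bis P9·P3 via (53,36.115): [(51.7577, 34.5715) (82, 4.9523) (82, 72.1467)]  |A|=1016.0549
6. ⊥bis P9·P4 via (42.44,45.135): [(51.7577, 34.5715) (82, 4.9523) (82, 72.1467)]  |A|=1016.0549
7. ⊥bis P9·P5 via (50.42,16.8): [(51.7577, 34.5715) (82, 4.9523) (82, 72.1467)]  |A|=1016.0549
8. ⊥bis P9·P6 via (59.12,28.035): [(58.8732, 27.6027) (82, 4.9523) (82, 68.1159)]  |A|=730.3855
9. ⊥bis P9·P7 via (61.44,31.55): [(60.7139, 30.8271) (58.8732, 27.6027) (82, 4.9523) (82, 52.0183)]  |A|=559.0577
10. ⊥bis P9·P8 via (68.965,45.1): [(76.1034, 46.148) (60.7139, 30.8271) (58.8732, 27.6027) (82, 4.9523) (82, 47.0137)]  |A|=544.3025
11. canonical 5-gon: [(76.1034, 46.148) (60.7139, 30.8271) (58.8732, 27.6027) (82, 4.9523) (82, 47.0137)]
12. shoelace: 544.3025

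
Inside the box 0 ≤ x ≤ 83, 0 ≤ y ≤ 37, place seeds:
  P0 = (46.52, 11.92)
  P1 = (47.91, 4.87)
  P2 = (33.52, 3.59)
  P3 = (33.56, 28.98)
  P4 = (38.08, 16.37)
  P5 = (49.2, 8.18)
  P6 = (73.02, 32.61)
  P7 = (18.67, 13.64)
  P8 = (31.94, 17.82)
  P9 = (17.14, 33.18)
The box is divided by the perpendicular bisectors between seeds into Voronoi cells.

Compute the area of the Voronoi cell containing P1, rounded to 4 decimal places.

1. box [0,83]×[0,37]: [(0, 0) (83, 0) (83, 37) (0, 37)]
2. ⊥bis P1·P0 via (47.215,8.395): [(4.636, 0) (83, 0) (83, 15.4505)]  |A|=605.3805
3. ⊥bis P1·P2 via (40.715,4.23): [(40.4629, 7.0637) (41.0913, 0) (83, 0) (83, 15.4505)]  |A|=476.6253
4. ⊥bis P1·P3 via (40.735,16.925): [(40.4629, 7.0637) (41.0913, 0) (83, 0) (83, 15.4505)]  |A|=476.6253
5. ⊥bis P1·P4 via (42.995,10.62): [(40.4629, 7.0637) (41.0913, 0) (83, 0) (83, 15.4505)]  |A|=476.6253
6. ⊥bis P1·P5 via (48.555,6.525): [(44.9186, 7.9422) (40.4629, 7.0637) (41.0913, 0) (65.2974, 0)]  |A|=112.1381
7. ⊥bis P1·P6 via (60.465,18.74): [(44.9186, 7.9422) (40.4629, 7.0637) (41.0913, 0) (65.2974, 0)]  |A|=112.1381
8. ⊥bis P1·P7 via (33.29,9.255): [(44.9186, 7.9422) (40.4629, 7.0637) (41.0913, 0) (65.2974, 0)]  |A|=112.1381
9. ⊥bis P1·P8 via (39.925,11.345): [(44.9186, 7.9422) (40.4629, 7.0637) (41.0913, 0) (65.2974, 0)]  |A|=112.1381
10. ⊥bis P1·P9 via (32.525,19.025): [(44.9186, 7.9422) (40.4629, 7.0637) (41.0913, 0) (65.2974, 0)]  |A|=112.1381
11. canonical 4-gon: [(44.9186, 7.9422) (40.4629, 7.0637) (41.0913, 0) (65.2974, 0)]
12. shoelace: 112.1381

Area of P1's cell: 112.1381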